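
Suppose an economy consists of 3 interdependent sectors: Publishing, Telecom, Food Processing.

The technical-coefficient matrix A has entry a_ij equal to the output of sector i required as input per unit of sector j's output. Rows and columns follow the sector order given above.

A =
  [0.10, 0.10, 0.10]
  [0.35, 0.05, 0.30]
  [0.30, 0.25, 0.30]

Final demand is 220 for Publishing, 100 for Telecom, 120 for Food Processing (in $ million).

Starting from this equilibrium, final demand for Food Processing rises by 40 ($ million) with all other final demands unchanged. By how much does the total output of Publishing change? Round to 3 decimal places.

I − A =
  [   0.90    -0.10    -0.10]
  [  -0.35     0.95    -0.30]
  [  -0.30    -0.25     0.70]
Cofactors of I−A, C_ij = (−1)^(i+j)·(minor ij) (rows/columns in the sector order above):
  C_11 = (0.95)(0.70) − (-0.30)(-0.25) = 0.5900
  C_12 = −[(-0.35)(0.70) − (-0.30)(-0.30)] = 0.3350
  C_13 = (-0.35)(-0.25) − (0.95)(-0.30) = 0.3725
  C_21 = −[(-0.10)(0.70) − (-0.10)(-0.25)] = 0.0950
  C_22 = (0.90)(0.70) − (-0.10)(-0.30) = 0.6000
  C_23 = −[(0.90)(-0.25) − (-0.10)(-0.30)] = 0.2550
  C_31 = (-0.10)(-0.30) − (-0.10)(0.95) = 0.1250
  C_32 = −[(0.90)(-0.30) − (-0.10)(-0.35)] = 0.3050
  C_33 = (0.90)(0.95) − (-0.10)(-0.35) = 0.8200
det(I−A) = Σ_j (I−A)_1j·C_1j = (0.90)(0.5900) + (-0.10)(0.3350) + (-0.10)(0.3725) = 0.46025
adj(I−A) = Cᵀ =
  [ 0.5900   0.0950   0.1250]
  [ 0.3350   0.6000   0.3050]
  [ 0.3725   0.2550   0.8200]
(I − A)⁻¹ = adj(I−A) / det(I−A) ≈
  [   1.2819     0.2064     0.2716]
  [   0.7279     1.3036     0.6627]
  [   0.8093     0.5540     1.7816]
Δx = (I − A)⁻¹ Δd with Δd having +40 in the Food Processing component and 0 elsewhere.
So Δx_P = L_PF · (+40), where L_PF = adj(I−A)_PF / det(I−A) = 0.1250 / 0.46025.
Δx_P = 0.1250 × (+40) / 0.46025 = 5.00 / 0.46025 ≈ 10.864.

Δx_P = 10.864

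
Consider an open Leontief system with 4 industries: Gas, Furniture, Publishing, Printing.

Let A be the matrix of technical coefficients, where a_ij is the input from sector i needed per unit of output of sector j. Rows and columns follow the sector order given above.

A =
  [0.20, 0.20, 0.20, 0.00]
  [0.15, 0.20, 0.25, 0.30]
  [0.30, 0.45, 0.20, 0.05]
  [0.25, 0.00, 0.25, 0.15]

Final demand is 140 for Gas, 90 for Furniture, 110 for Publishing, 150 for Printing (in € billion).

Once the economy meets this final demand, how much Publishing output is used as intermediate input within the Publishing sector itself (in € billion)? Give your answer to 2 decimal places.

z_33 = 144.69

I − A =
  [   0.80    -0.20    -0.20     0.00]
  [  -0.15     0.80    -0.25    -0.30]
  [  -0.30    -0.45     0.80    -0.05]
  [  -0.25     0.00    -0.25     0.85]
Compute the cofactors C_ij = (−1)^(i+j)·(3×3 minor ij) of I−A; the adjugate is their transpose:
adj(I−A) = Cᵀ =
  [ 0.404625   0.210000   0.193500   0.085500]
  [ 0.249500   0.480500   0.270500   0.185500]
  [ 0.305125   0.359500   0.503500   0.156500]
  [ 0.208750   0.167500   0.205000   0.321500]
det(I−A) = Σ_j (I−A)_1j·C_1j = (0.80)(0.404625) + (-0.20)(0.249500) + (-0.20)(0.305125) + (0.00)(0.208750) = 0.212775
(I − A)⁻¹ = adj(I−A) / det(I−A) ≈
  [   1.9017     0.9870     0.9094     0.4018]
  [   1.1726     2.2583     1.2713     0.8718]
  [   1.4340     1.6896     2.3663     0.7355]
  [   0.9811     0.7872     0.9635     1.5110]
First solve x = (I − A)⁻¹ d = adj(I−A)·d / det(I−A); in particular x_3 = (0.305125·140 + 0.359500·90 + 0.503500·110 + 0.156500·150) / 0.212775 = 153.9325 / 0.212775 ≈ 723.4520.
Intermediate flow from 3 to 3: z_33 = a_33 · x_3 = 0.20 × 153.9325 / 0.212775 = 30.7865 / 0.212775 ≈ 144.69.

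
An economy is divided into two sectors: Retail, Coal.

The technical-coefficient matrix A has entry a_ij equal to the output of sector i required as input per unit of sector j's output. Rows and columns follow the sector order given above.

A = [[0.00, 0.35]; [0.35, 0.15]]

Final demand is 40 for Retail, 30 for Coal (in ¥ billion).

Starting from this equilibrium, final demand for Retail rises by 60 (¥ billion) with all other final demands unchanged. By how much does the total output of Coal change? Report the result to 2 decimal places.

Δx_C = 28.87

I − A =
  [   1.00    -0.35]
  [  -0.35     0.85]
det(I−A) = (1.00)(0.85) − (-0.35)(-0.35) = 0.7275
adj(I−A) = [[0.85, 0.35], [0.35, 1.00]]
(I − A)⁻¹ = adj(I−A) / det(I−A) ≈
  [   1.1684     0.4811]
  [   0.4811     1.3746]
Δx = (I − A)⁻¹ Δd with Δd having +60 in the Retail component and 0 elsewhere.
So Δx_C = L_CR · (+60), where L_CR = adj(I−A)_CR / det(I−A) = 0.35 / 0.7275.
Δx_C = 0.35 × (+60) / 0.7275 = 21.00 / 0.7275 ≈ 28.87.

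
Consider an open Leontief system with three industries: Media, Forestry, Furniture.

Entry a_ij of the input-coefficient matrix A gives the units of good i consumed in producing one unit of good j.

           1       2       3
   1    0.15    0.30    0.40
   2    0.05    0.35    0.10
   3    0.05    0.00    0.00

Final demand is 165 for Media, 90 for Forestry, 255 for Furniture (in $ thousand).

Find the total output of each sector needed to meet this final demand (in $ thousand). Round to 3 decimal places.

x_1 = 398.088, x_2 = 211.377, x_3 = 274.904

I − A =
  [   0.85    -0.30    -0.40]
  [  -0.05     0.65    -0.10]
  [  -0.05     0.00     1.00]
Cofactors of I−A, C_ij = (−1)^(i+j)·(minor ij) (rows/columns in the sector order above):
  C_11 = (0.65)(1.00) − (-0.10)(0.00) = 0.6500
  C_12 = −[(-0.05)(1.00) − (-0.10)(-0.05)] = 0.0550
  C_13 = (-0.05)(0.00) − (0.65)(-0.05) = 0.0325
  C_21 = −[(-0.30)(1.00) − (-0.40)(0.00)] = 0.3000
  C_22 = (0.85)(1.00) − (-0.40)(-0.05) = 0.8300
  C_23 = −[(0.85)(0.00) − (-0.30)(-0.05)] = 0.0150
  C_31 = (-0.30)(-0.10) − (-0.40)(0.65) = 0.2900
  C_32 = −[(0.85)(-0.10) − (-0.40)(-0.05)] = 0.1050
  C_33 = (0.85)(0.65) − (-0.30)(-0.05) = 0.5375
det(I−A) = Σ_j (I−A)_1j·C_1j = (0.85)(0.6500) + (-0.30)(0.0550) + (-0.40)(0.0325) = 0.5230
adj(I−A) = Cᵀ =
  [ 0.6500   0.3000   0.2900]
  [ 0.0550   0.8300   0.1050]
  [ 0.0325   0.0150   0.5375]
(I − A)⁻¹ = adj(I−A) / det(I−A) ≈
  [   1.2428     0.5736     0.5545]
  [   0.1052     1.5870     0.2008]
  [   0.0621     0.0287     1.0277]
x = (I − A)⁻¹ d = adj(I−A)·d / det(I−A), with det(I−A) = 0.5230:
  x_1 = (0.6500·165 + 0.3000·90 + 0.2900·255) / 0.5230 = 208.20 / 0.5230 ≈ 398.088
  x_2 = (0.0550·165 + 0.8300·90 + 0.1050·255) / 0.5230 = 110.55 / 0.5230 ≈ 211.377
  x_3 = (0.0325·165 + 0.0150·90 + 0.5375·255) / 0.5230 = 143.775 / 0.5230 ≈ 274.904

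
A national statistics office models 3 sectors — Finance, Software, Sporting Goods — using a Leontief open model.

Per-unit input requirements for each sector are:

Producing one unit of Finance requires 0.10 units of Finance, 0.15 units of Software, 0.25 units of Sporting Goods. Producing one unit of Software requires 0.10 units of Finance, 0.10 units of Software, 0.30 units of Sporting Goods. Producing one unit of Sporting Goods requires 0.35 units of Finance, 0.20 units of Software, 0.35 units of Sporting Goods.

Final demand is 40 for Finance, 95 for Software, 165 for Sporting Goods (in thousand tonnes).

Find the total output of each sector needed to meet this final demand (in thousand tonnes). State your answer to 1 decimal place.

I − A =
  [   0.90    -0.10    -0.35]
  [  -0.15     0.90    -0.20]
  [  -0.25    -0.30     0.65]
Cofactors of I−A, C_ij = (−1)^(i+j)·(minor ij) (rows/columns in the sector order above):
  C_11 = (0.90)(0.65) − (-0.20)(-0.30) = 0.5250
  C_12 = −[(-0.15)(0.65) − (-0.20)(-0.25)] = 0.1475
  C_13 = (-0.15)(-0.30) − (0.90)(-0.25) = 0.2700
  C_21 = −[(-0.10)(0.65) − (-0.35)(-0.30)] = 0.1700
  C_22 = (0.90)(0.65) − (-0.35)(-0.25) = 0.4975
  C_23 = −[(0.90)(-0.30) − (-0.10)(-0.25)] = 0.2950
  C_31 = (-0.10)(-0.20) − (-0.35)(0.90) = 0.3350
  C_32 = −[(0.90)(-0.20) − (-0.35)(-0.15)] = 0.2325
  C_33 = (0.90)(0.90) − (-0.10)(-0.15) = 0.7950
det(I−A) = Σ_j (I−A)_1j·C_1j = (0.90)(0.5250) + (-0.10)(0.1475) + (-0.35)(0.2700) = 0.36325
adj(I−A) = Cᵀ =
  [ 0.5250   0.1700   0.3350]
  [ 0.1475   0.4975   0.2325]
  [ 0.2700   0.2950   0.7950]
(I − A)⁻¹ = adj(I−A) / det(I−A) ≈
  [   1.4453     0.4680     0.9222]
  [   0.4061     1.3696     0.6401]
  [   0.7433     0.8121     2.1886]
x = (I − A)⁻¹ d = adj(I−A)·d / det(I−A), with det(I−A) = 0.36325:
  x_1 = (0.5250·40 + 0.1700·95 + 0.3350·165) / 0.36325 = 92.425 / 0.36325 ≈ 254.4
  x_2 = (0.1475·40 + 0.4975·95 + 0.2325·165) / 0.36325 = 91.525 / 0.36325 ≈ 252.0
  x_3 = (0.2700·40 + 0.2950·95 + 0.7950·165) / 0.36325 = 170.00 / 0.36325 ≈ 468.0

x_1 = 254.4, x_2 = 252.0, x_3 = 468.0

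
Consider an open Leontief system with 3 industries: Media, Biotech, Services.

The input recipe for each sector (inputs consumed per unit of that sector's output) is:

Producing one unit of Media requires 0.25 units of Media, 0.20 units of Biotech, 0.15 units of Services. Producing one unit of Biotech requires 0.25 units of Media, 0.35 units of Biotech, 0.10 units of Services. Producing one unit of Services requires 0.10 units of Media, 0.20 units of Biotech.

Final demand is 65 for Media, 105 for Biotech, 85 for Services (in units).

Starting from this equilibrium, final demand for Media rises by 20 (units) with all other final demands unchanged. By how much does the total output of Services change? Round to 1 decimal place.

Δx_S = 5.8

I − A =
  [   0.75    -0.25    -0.10]
  [  -0.20     0.65    -0.20]
  [  -0.15    -0.10     1.00]
Cofactors of I−A, C_ij = (−1)^(i+j)·(minor ij) (rows/columns in the sector order above):
  C_11 = (0.65)(1.00) − (-0.20)(-0.10) = 0.6300
  C_12 = −[(-0.20)(1.00) − (-0.20)(-0.15)] = 0.2300
  C_13 = (-0.20)(-0.10) − (0.65)(-0.15) = 0.1175
  C_21 = −[(-0.25)(1.00) − (-0.10)(-0.10)] = 0.2600
  C_22 = (0.75)(1.00) − (-0.10)(-0.15) = 0.7350
  C_23 = −[(0.75)(-0.10) − (-0.25)(-0.15)] = 0.1125
  C_31 = (-0.25)(-0.20) − (-0.10)(0.65) = 0.1150
  C_32 = −[(0.75)(-0.20) − (-0.10)(-0.20)] = 0.1700
  C_33 = (0.75)(0.65) − (-0.25)(-0.20) = 0.4375
det(I−A) = Σ_j (I−A)_1j·C_1j = (0.75)(0.6300) + (-0.25)(0.2300) + (-0.10)(0.1175) = 0.40325
adj(I−A) = Cᵀ =
  [ 0.6300   0.2600   0.1150]
  [ 0.2300   0.7350   0.1700]
  [ 0.1175   0.1125   0.4375]
(I − A)⁻¹ = adj(I−A) / det(I−A) ≈
  [   1.5623     0.6448     0.2852]
  [   0.5704     1.8227     0.4216]
  [   0.2914     0.2790     1.0849]
Δx = (I − A)⁻¹ Δd with Δd having +20 in the Media component and 0 elsewhere.
So Δx_S = L_SM · (+20), where L_SM = adj(I−A)_SM / det(I−A) = 0.1175 / 0.40325.
Δx_S = 0.1175 × (+20) / 0.40325 = 2.35 / 0.40325 ≈ 5.8.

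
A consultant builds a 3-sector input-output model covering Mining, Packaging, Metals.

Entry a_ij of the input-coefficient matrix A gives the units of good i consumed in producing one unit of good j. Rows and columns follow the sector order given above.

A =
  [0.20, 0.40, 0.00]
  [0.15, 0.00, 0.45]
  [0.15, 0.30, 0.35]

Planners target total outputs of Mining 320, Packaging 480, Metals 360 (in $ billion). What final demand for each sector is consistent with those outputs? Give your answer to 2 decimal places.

d_1 = 64.00, d_2 = 270.00, d_3 = 42.00

I − A =
  [   0.80    -0.40     0.00]
  [  -0.15     1.00    -0.45]
  [  -0.15    -0.30     0.65]
d = (I − A) x:
  d_1 = (+0.80)·320 + (-0.40)·480 + (+0.00)·360 = 64.00
  d_2 = (-0.15)·320 + (+1.00)·480 + (-0.45)·360 = 270.00
  d_3 = (-0.15)·320 + (-0.30)·480 + (+0.65)·360 = 42.00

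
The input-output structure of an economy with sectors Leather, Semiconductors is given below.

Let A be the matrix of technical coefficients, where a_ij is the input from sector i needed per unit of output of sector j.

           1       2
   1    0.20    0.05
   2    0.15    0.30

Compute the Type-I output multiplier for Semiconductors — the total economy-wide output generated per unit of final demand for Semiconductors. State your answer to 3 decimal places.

I − A =
  [   0.80    -0.05]
  [  -0.15     0.70]
det(I−A) = (0.80)(0.70) − (-0.05)(-0.15) = 0.5525
adj(I−A) = [[0.70, 0.05], [0.15, 0.80]]
(I − A)⁻¹ = adj(I−A) / det(I−A) ≈
  [   1.2670     0.0905]
  [   0.2715     1.4480]
The output multiplier for sector j is the column-j sum of the Leontief inverse (I − A)⁻¹ = adj(I−A) / det(I−A).
Column 2 of adj(I−A): (0.05, 0.80); det(I−A) = 0.5525.
m_2 = (0.05 + 0.80) / 0.5525 = 0.85 / 0.5525 ≈ 1.538.

m_2 = 1.538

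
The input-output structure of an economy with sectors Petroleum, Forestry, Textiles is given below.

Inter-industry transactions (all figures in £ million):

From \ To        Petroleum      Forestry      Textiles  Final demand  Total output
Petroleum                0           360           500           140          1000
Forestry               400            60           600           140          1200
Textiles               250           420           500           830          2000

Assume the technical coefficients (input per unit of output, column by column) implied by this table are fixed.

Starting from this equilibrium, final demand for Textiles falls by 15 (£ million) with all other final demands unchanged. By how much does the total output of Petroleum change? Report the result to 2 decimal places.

Technical coefficients a_ij = z_ij / X_j:
  a_PP = 0/1000 = 0.00, a_FP = 400/1000 = 0.40, a_TP = 250/1000 = 0.25
  a_PF = 360/1200 = 0.30, a_FF = 60/1200 = 0.05, a_TF = 420/1200 = 0.35
  a_PT = 500/2000 = 0.25, a_FT = 600/2000 = 0.30, a_TT = 500/2000 = 0.25
I − A =
  [   1.00    -0.30    -0.25]
  [  -0.40     0.95    -0.30]
  [  -0.25    -0.35     0.75]
Cofactors of I−A, C_ij = (−1)^(i+j)·(minor ij) (rows/columns in the sector order above):
  C_11 = (0.95)(0.75) − (-0.30)(-0.35) = 0.6075
  C_12 = −[(-0.40)(0.75) − (-0.30)(-0.25)] = 0.3750
  C_13 = (-0.40)(-0.35) − (0.95)(-0.25) = 0.3775
  C_21 = −[(-0.30)(0.75) − (-0.25)(-0.35)] = 0.3125
  C_22 = (1.00)(0.75) − (-0.25)(-0.25) = 0.6875
  C_23 = −[(1.00)(-0.35) − (-0.30)(-0.25)] = 0.4250
  C_31 = (-0.30)(-0.30) − (-0.25)(0.95) = 0.3275
  C_32 = −[(1.00)(-0.30) − (-0.25)(-0.40)] = 0.4000
  C_33 = (1.00)(0.95) − (-0.30)(-0.40) = 0.8300
det(I−A) = Σ_j (I−A)_1j·C_1j = (1.00)(0.6075) + (-0.30)(0.3750) + (-0.25)(0.3775) = 0.400625
adj(I−A) = Cᵀ =
  [ 0.6075   0.3125   0.3275]
  [ 0.3750   0.6875   0.4000]
  [ 0.3775   0.4250   0.8300]
(I − A)⁻¹ = adj(I−A) / det(I−A) ≈
  [   1.5164     0.7800     0.8175]
  [   0.9360     1.7161     0.9984]
  [   0.9423     1.0608     2.0718]
Δx = (I − A)⁻¹ Δd with Δd having -15 in the Textiles component and 0 elsewhere.
So Δx_P = L_PT · (-15), where L_PT = adj(I−A)_PT / det(I−A) = 0.3275 / 0.400625.
Δx_P = 0.3275 × (-15) / 0.400625 = -4.9125 / 0.400625 ≈ -12.26.

Δx_P = -12.26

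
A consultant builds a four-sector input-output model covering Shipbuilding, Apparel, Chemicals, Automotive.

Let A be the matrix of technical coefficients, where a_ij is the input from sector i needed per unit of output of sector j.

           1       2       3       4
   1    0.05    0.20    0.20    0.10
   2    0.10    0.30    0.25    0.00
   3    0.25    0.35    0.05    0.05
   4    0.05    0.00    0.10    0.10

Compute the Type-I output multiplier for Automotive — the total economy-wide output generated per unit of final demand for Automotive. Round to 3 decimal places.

I − A =
  [   0.95    -0.20    -0.20    -0.10]
  [  -0.10     0.70    -0.25     0.00]
  [  -0.25    -0.35     0.95    -0.05]
  [  -0.05     0.00    -0.10     0.90]
Compute the cofactors C_ij = (−1)^(i+j)·(3×3 minor ij) of I−A; the adjugate is their transpose:
adj(I−A) = Cᵀ =
  [ 0.516250   0.236500   0.178000   0.067250]
  [ 0.141875   0.754750   0.231500   0.028625]
  [ 0.190750   0.343000   0.577000   0.053250]
  [ 0.049875   0.051250   0.074000   0.475125]
det(I−A) = Σ_j (I−A)_1j·C_1j = (0.95)(0.516250) + (-0.20)(0.141875) + (-0.20)(0.190750) + (-0.10)(0.049875) = 0.418925
(I − A)⁻¹ = adj(I−A) / det(I−A) ≈
  [   1.2323     0.5645     0.4249     0.1605]
  [   0.3387     1.8016     0.5526     0.0683]
  [   0.4553     0.8188     1.3773     0.1271]
  [   0.1191     0.1223     0.1766     1.1342]
The output multiplier for sector j is the column-j sum of the Leontief inverse (I − A)⁻¹ = adj(I−A) / det(I−A).
Column 4 of adj(I−A): (0.067250, 0.028625, 0.053250, 0.475125); det(I−A) = 0.418925.
m_4 = (0.067250 + 0.028625 + 0.053250 + 0.475125) / 0.418925 = 0.62425 / 0.418925 ≈ 1.490.

m_4 = 1.490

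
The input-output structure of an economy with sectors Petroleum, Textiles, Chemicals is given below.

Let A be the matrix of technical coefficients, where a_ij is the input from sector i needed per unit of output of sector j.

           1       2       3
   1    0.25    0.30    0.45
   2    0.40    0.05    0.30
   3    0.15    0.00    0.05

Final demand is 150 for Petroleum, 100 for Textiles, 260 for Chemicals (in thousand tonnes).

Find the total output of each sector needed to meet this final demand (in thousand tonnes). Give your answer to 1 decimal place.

x_1 = 615.0, x_2 = 481.3, x_3 = 370.8

I − A =
  [   0.75    -0.30    -0.45]
  [  -0.40     0.95    -0.30]
  [  -0.15     0.00     0.95]
Cofactors of I−A, C_ij = (−1)^(i+j)·(minor ij) (rows/columns in the sector order above):
  C_11 = (0.95)(0.95) − (-0.30)(0.00) = 0.9025
  C_12 = −[(-0.40)(0.95) − (-0.30)(-0.15)] = 0.4250
  C_13 = (-0.40)(0.00) − (0.95)(-0.15) = 0.1425
  C_21 = −[(-0.30)(0.95) − (-0.45)(0.00)] = 0.2850
  C_22 = (0.75)(0.95) − (-0.45)(-0.15) = 0.6450
  C_23 = −[(0.75)(0.00) − (-0.30)(-0.15)] = 0.0450
  C_31 = (-0.30)(-0.30) − (-0.45)(0.95) = 0.5175
  C_32 = −[(0.75)(-0.30) − (-0.45)(-0.40)] = 0.4050
  C_33 = (0.75)(0.95) − (-0.30)(-0.40) = 0.5925
det(I−A) = Σ_j (I−A)_1j·C_1j = (0.75)(0.9025) + (-0.30)(0.4250) + (-0.45)(0.1425) = 0.48525
adj(I−A) = Cᵀ =
  [ 0.9025   0.2850   0.5175]
  [ 0.4250   0.6450   0.4050]
  [ 0.1425   0.0450   0.5925]
(I − A)⁻¹ = adj(I−A) / det(I−A) ≈
  [   1.8599     0.5873     1.0665]
  [   0.8758     1.3292     0.8346]
  [   0.2937     0.0927     1.2210]
x = (I − A)⁻¹ d = adj(I−A)·d / det(I−A), with det(I−A) = 0.48525:
  x_1 = (0.9025·150 + 0.2850·100 + 0.5175·260) / 0.48525 = 298.425 / 0.48525 ≈ 615.0
  x_2 = (0.4250·150 + 0.6450·100 + 0.4050·260) / 0.48525 = 233.55 / 0.48525 ≈ 481.3
  x_3 = (0.1425·150 + 0.0450·100 + 0.5925·260) / 0.48525 = 179.925 / 0.48525 ≈ 370.8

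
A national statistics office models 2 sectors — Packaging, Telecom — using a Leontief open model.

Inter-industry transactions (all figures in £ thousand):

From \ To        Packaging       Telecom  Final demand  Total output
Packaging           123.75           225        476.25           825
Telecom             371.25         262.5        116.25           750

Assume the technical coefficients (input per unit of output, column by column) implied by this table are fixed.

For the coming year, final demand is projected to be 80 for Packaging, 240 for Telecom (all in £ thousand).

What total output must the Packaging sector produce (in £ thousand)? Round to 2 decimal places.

Technical coefficients a_ij = z_ij / X_j:
  a_11 = 123.75/825 = 0.15, a_21 = 371.25/825 = 0.45
  a_12 = 225/750 = 0.30, a_22 = 262.5/750 = 0.35
I − A =
  [   0.85    -0.30]
  [  -0.45     0.65]
det(I−A) = (0.85)(0.65) − (-0.30)(-0.45) = 0.4175
adj(I−A) = [[0.65, 0.30], [0.45, 0.85]]
(I − A)⁻¹ = adj(I−A) / det(I−A) ≈
  [   1.5569     0.7186]
  [   1.0778     2.0359]
x = (I − A)⁻¹ d = adj(I−A)·d / det(I−A), with det(I−A) = 0.4175:
  x_1 = (0.65·80 + 0.30·240) / 0.4175 = 124.00 / 0.4175 ≈ 297.01
  x_2 = (0.45·80 + 0.85·240) / 0.4175 = 240.00 / 0.4175 ≈ 574.85

x_1 = 297.01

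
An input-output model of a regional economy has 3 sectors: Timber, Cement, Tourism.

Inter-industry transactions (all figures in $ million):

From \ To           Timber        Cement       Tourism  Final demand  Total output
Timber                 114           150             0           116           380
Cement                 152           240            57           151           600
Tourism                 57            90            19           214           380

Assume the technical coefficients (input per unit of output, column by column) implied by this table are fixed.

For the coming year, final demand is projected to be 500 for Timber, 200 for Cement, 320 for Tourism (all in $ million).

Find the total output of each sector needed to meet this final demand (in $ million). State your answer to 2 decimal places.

x_1 = 1179.12, x_2 = 1301.55, x_3 = 728.53

Technical coefficients a_ij = z_ij / X_j:
  a_11 = 114/380 = 0.30, a_21 = 152/380 = 0.40, a_31 = 57/380 = 0.15
  a_12 = 150/600 = 0.25, a_22 = 240/600 = 0.40, a_32 = 90/600 = 0.15
  a_13 = 0/380 = 0.00, a_23 = 57/380 = 0.15, a_33 = 19/380 = 0.05
I − A =
  [   0.70    -0.25     0.00]
  [  -0.40     0.60    -0.15]
  [  -0.15    -0.15     0.95]
Cofactors of I−A, C_ij = (−1)^(i+j)·(minor ij) (rows/columns in the sector order above):
  C_11 = (0.60)(0.95) − (-0.15)(-0.15) = 0.5475
  C_12 = −[(-0.40)(0.95) − (-0.15)(-0.15)] = 0.4025
  C_13 = (-0.40)(-0.15) − (0.60)(-0.15) = 0.1500
  C_21 = −[(-0.25)(0.95) − (0.00)(-0.15)] = 0.2375
  C_22 = (0.70)(0.95) − (0.00)(-0.15) = 0.6650
  C_23 = −[(0.70)(-0.15) − (-0.25)(-0.15)] = 0.1425
  C_31 = (-0.25)(-0.15) − (0.00)(0.60) = 0.0375
  C_32 = −[(0.70)(-0.15) − (0.00)(-0.40)] = 0.1050
  C_33 = (0.70)(0.60) − (-0.25)(-0.40) = 0.3200
det(I−A) = Σ_j (I−A)_1j·C_1j = (0.70)(0.5475) + (-0.25)(0.4025) + (0.00)(0.1500) = 0.282625
adj(I−A) = Cᵀ =
  [ 0.5475   0.2375   0.0375]
  [ 0.4025   0.6650   0.1050]
  [ 0.1500   0.1425   0.3200]
(I − A)⁻¹ = adj(I−A) / det(I−A) ≈
  [   1.9372     0.8403     0.1327]
  [   1.4241     2.3529     0.3715]
  [   0.5307     0.5042     1.1322]
x = (I − A)⁻¹ d = adj(I−A)·d / det(I−A), with det(I−A) = 0.282625:
  x_1 = (0.5475·500 + 0.2375·200 + 0.0375·320) / 0.282625 = 333.25 / 0.282625 ≈ 1179.12
  x_2 = (0.4025·500 + 0.6650·200 + 0.1050·320) / 0.282625 = 367.85 / 0.282625 ≈ 1301.55
  x_3 = (0.1500·500 + 0.1425·200 + 0.3200·320) / 0.282625 = 205.90 / 0.282625 ≈ 728.53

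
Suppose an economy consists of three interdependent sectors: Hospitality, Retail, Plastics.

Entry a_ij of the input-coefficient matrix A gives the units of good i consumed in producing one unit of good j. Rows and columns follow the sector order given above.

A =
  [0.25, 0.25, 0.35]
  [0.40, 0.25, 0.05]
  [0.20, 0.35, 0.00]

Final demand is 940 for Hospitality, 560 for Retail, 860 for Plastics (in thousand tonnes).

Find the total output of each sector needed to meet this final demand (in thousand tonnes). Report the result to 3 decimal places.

x_1 = 3282.374, x_2 = 2660.442, x_3 = 2447.629

I − A =
  [   0.75    -0.25    -0.35]
  [  -0.40     0.75    -0.05]
  [  -0.20    -0.35     1.00]
Cofactors of I−A, C_ij = (−1)^(i+j)·(minor ij) (rows/columns in the sector order above):
  C_11 = (0.75)(1.00) − (-0.05)(-0.35) = 0.7325
  C_12 = −[(-0.40)(1.00) − (-0.05)(-0.20)] = 0.4100
  C_13 = (-0.40)(-0.35) − (0.75)(-0.20) = 0.2900
  C_21 = −[(-0.25)(1.00) − (-0.35)(-0.35)] = 0.3725
  C_22 = (0.75)(1.00) − (-0.35)(-0.20) = 0.6800
  C_23 = −[(0.75)(-0.35) − (-0.25)(-0.20)] = 0.3125
  C_31 = (-0.25)(-0.05) − (-0.35)(0.75) = 0.2750
  C_32 = −[(0.75)(-0.05) − (-0.35)(-0.40)] = 0.1775
  C_33 = (0.75)(0.75) − (-0.25)(-0.40) = 0.4625
det(I−A) = Σ_j (I−A)_1j·C_1j = (0.75)(0.7325) + (-0.25)(0.4100) + (-0.35)(0.2900) = 0.345375
adj(I−A) = Cᵀ =
  [ 0.7325   0.3725   0.2750]
  [ 0.4100   0.6800   0.1775]
  [ 0.2900   0.3125   0.4625]
(I − A)⁻¹ = adj(I−A) / det(I−A) ≈
  [   2.1209     1.0785     0.7962]
  [   1.1871     1.9689     0.5139]
  [   0.8397     0.9048     1.3391]
x = (I − A)⁻¹ d = adj(I−A)·d / det(I−A), with det(I−A) = 0.345375:
  x_1 = (0.7325·940 + 0.3725·560 + 0.2750·860) / 0.345375 = 1133.65 / 0.345375 ≈ 3282.374
  x_2 = (0.4100·940 + 0.6800·560 + 0.1775·860) / 0.345375 = 918.85 / 0.345375 ≈ 2660.442
  x_3 = (0.2900·940 + 0.3125·560 + 0.4625·860) / 0.345375 = 845.35 / 0.345375 ≈ 2447.629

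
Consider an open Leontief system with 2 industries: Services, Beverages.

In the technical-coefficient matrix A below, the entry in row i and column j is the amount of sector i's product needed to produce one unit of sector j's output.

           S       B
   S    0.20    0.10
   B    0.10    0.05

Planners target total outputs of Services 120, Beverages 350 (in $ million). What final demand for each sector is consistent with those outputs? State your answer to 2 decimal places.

I − A =
  [   0.80    -0.10]
  [  -0.10     0.95]
d = (I − A) x:
  d_S = (+0.80)·120 + (-0.10)·350 = 61.00
  d_B = (-0.10)·120 + (+0.95)·350 = 320.50

d_S = 61.00, d_B = 320.50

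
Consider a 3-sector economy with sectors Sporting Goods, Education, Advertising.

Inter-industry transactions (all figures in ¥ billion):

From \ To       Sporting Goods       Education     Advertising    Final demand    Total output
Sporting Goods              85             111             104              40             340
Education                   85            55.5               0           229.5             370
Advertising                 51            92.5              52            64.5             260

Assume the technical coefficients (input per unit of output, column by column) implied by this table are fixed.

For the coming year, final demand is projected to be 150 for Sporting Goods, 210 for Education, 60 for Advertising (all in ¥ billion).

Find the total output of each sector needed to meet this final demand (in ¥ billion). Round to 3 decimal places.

Technical coefficients a_ij = z_ij / X_j:
  a_SS = 85/340 = 0.25, a_ES = 85/340 = 0.25, a_AS = 51/340 = 0.15
  a_SE = 111/370 = 0.30, a_EE = 55.5/370 = 0.15, a_AE = 92.5/370 = 0.25
  a_SA = 104/260 = 0.40, a_EA = 0/260 = 0.00, a_AA = 52/260 = 0.20
I − A =
  [   0.75    -0.30    -0.40]
  [  -0.25     0.85     0.00]
  [  -0.15    -0.25     0.80]
Cofactors of I−A, C_ij = (−1)^(i+j)·(minor ij) (rows/columns in the sector order above):
  C_11 = (0.85)(0.80) − (0.00)(-0.25) = 0.6800
  C_12 = −[(-0.25)(0.80) − (0.00)(-0.15)] = 0.2000
  C_13 = (-0.25)(-0.25) − (0.85)(-0.15) = 0.1900
  C_21 = −[(-0.30)(0.80) − (-0.40)(-0.25)] = 0.3400
  C_22 = (0.75)(0.80) − (-0.40)(-0.15) = 0.5400
  C_23 = −[(0.75)(-0.25) − (-0.30)(-0.15)] = 0.2325
  C_31 = (-0.30)(0.00) − (-0.40)(0.85) = 0.3400
  C_32 = −[(0.75)(0.00) − (-0.40)(-0.25)] = 0.1000
  C_33 = (0.75)(0.85) − (-0.30)(-0.25) = 0.5625
det(I−A) = Σ_j (I−A)_1j·C_1j = (0.75)(0.6800) + (-0.30)(0.2000) + (-0.40)(0.1900) = 0.3740
adj(I−A) = Cᵀ =
  [ 0.6800   0.3400   0.3400]
  [ 0.2000   0.5400   0.1000]
  [ 0.1900   0.2325   0.5625]
(I − A)⁻¹ = adj(I−A) / det(I−A) ≈
  [   1.8182     0.9091     0.9091]
  [   0.5348     1.4439     0.2674]
  [   0.5080     0.6217     1.5040]
x = (I − A)⁻¹ d = adj(I−A)·d / det(I−A), with det(I−A) = 0.3740:
  x_S = (0.6800·150 + 0.3400·210 + 0.3400·60) / 0.3740 = 193.80 / 0.3740 ≈ 518.182
  x_E = (0.2000·150 + 0.5400·210 + 0.1000·60) / 0.3740 = 149.40 / 0.3740 ≈ 399.465
  x_A = (0.1900·150 + 0.2325·210 + 0.5625·60) / 0.3740 = 111.075 / 0.3740 ≈ 296.992

x_S = 518.182, x_E = 399.465, x_A = 296.992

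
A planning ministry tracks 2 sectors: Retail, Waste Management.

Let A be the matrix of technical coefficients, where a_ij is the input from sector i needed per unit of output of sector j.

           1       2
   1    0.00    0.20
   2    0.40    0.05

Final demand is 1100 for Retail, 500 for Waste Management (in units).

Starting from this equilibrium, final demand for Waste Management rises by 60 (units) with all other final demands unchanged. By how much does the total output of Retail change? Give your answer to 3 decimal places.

Δx_1 = 13.793

I − A =
  [   1.00    -0.20]
  [  -0.40     0.95]
det(I−A) = (1.00)(0.95) − (-0.20)(-0.40) = 0.8700
adj(I−A) = [[0.95, 0.20], [0.40, 1.00]]
(I − A)⁻¹ = adj(I−A) / det(I−A) ≈
  [   1.0920     0.2299]
  [   0.4598     1.1494]
Δx = (I − A)⁻¹ Δd with Δd having +60 in the Waste Management component and 0 elsewhere.
So Δx_1 = L_12 · (+60), where L_12 = adj(I−A)_12 / det(I−A) = 0.20 / 0.8700.
Δx_1 = 0.20 × (+60) / 0.8700 = 12.00 / 0.8700 ≈ 13.793.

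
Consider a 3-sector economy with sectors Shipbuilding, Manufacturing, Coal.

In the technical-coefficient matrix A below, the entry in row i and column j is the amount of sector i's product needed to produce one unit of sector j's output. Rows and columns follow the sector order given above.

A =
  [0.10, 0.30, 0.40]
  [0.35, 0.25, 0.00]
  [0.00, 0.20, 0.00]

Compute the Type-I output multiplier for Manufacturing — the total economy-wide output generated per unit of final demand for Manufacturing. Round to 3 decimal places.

I − A =
  [   0.90    -0.30    -0.40]
  [  -0.35     0.75     0.00]
  [   0.00    -0.20     1.00]
Cofactors of I−A, C_ij = (−1)^(i+j)·(minor ij) (rows/columns in the sector order above):
  C_11 = (0.75)(1.00) − (0.00)(-0.20) = 0.7500
  C_12 = −[(-0.35)(1.00) − (0.00)(0.00)] = 0.3500
  C_13 = (-0.35)(-0.20) − (0.75)(0.00) = 0.0700
  C_21 = −[(-0.30)(1.00) − (-0.40)(-0.20)] = 0.3800
  C_22 = (0.90)(1.00) − (-0.40)(0.00) = 0.9000
  C_23 = −[(0.90)(-0.20) − (-0.30)(0.00)] = 0.1800
  C_31 = (-0.30)(0.00) − (-0.40)(0.75) = 0.3000
  C_32 = −[(0.90)(0.00) − (-0.40)(-0.35)] = 0.1400
  C_33 = (0.90)(0.75) − (-0.30)(-0.35) = 0.5700
det(I−A) = Σ_j (I−A)_1j·C_1j = (0.90)(0.7500) + (-0.30)(0.3500) + (-0.40)(0.0700) = 0.5420
adj(I−A) = Cᵀ =
  [ 0.7500   0.3800   0.3000]
  [ 0.3500   0.9000   0.1400]
  [ 0.0700   0.1800   0.5700]
(I − A)⁻¹ = adj(I−A) / det(I−A) ≈
  [   1.3838     0.7011     0.5535]
  [   0.6458     1.6605     0.2583]
  [   0.1292     0.3321     1.0517]
The output multiplier for sector j is the column-j sum of the Leontief inverse (I − A)⁻¹ = adj(I−A) / det(I−A).
Column 2 of adj(I−A): (0.3800, 0.9000, 0.1800); det(I−A) = 0.5420.
m_2 = (0.3800 + 0.9000 + 0.1800) / 0.5420 = 1.46 / 0.5420 ≈ 2.694.

m_2 = 2.694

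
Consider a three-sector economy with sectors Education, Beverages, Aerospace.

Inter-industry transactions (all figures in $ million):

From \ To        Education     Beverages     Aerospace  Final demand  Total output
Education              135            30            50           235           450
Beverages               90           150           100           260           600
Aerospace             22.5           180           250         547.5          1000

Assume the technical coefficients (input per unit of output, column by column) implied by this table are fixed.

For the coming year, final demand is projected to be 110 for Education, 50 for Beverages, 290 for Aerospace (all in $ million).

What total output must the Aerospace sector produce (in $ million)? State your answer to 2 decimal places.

x_3 = 474.00

Technical coefficients a_ij = z_ij / X_j:
  a_11 = 135/450 = 0.30, a_21 = 90/450 = 0.20, a_31 = 22.5/450 = 0.05
  a_12 = 30/600 = 0.05, a_22 = 150/600 = 0.25, a_32 = 180/600 = 0.30
  a_13 = 50/1000 = 0.05, a_23 = 100/1000 = 0.10, a_33 = 250/1000 = 0.25
I − A =
  [   0.70    -0.05    -0.05]
  [  -0.20     0.75    -0.10]
  [  -0.05    -0.30     0.75]
Cofactors of I−A, C_ij = (−1)^(i+j)·(minor ij) (rows/columns in the sector order above):
  C_11 = (0.75)(0.75) − (-0.10)(-0.30) = 0.5325
  C_12 = −[(-0.20)(0.75) − (-0.10)(-0.05)] = 0.1550
  C_13 = (-0.20)(-0.30) − (0.75)(-0.05) = 0.0975
  C_21 = −[(-0.05)(0.75) − (-0.05)(-0.30)] = 0.0525
  C_22 = (0.70)(0.75) − (-0.05)(-0.05) = 0.5225
  C_23 = −[(0.70)(-0.30) − (-0.05)(-0.05)] = 0.2125
  C_31 = (-0.05)(-0.10) − (-0.05)(0.75) = 0.0425
  C_32 = −[(0.70)(-0.10) − (-0.05)(-0.20)] = 0.0800
  C_33 = (0.70)(0.75) − (-0.05)(-0.20) = 0.5150
det(I−A) = Σ_j (I−A)_1j·C_1j = (0.70)(0.5325) + (-0.05)(0.1550) + (-0.05)(0.0975) = 0.360125
adj(I−A) = Cᵀ =
  [ 0.5325   0.0525   0.0425]
  [ 0.1550   0.5225   0.0800]
  [ 0.0975   0.2125   0.5150]
(I − A)⁻¹ = adj(I−A) / det(I−A) ≈
  [   1.4787     0.1458     0.1180]
  [   0.4304     1.4509     0.2221]
  [   0.2707     0.5901     1.4301]
x = (I − A)⁻¹ d = adj(I−A)·d / det(I−A), with det(I−A) = 0.360125:
  x_1 = (0.5325·110 + 0.0525·50 + 0.0425·290) / 0.360125 = 73.525 / 0.360125 ≈ 204.17
  x_2 = (0.1550·110 + 0.5225·50 + 0.0800·290) / 0.360125 = 66.375 / 0.360125 ≈ 184.31
  x_3 = (0.0975·110 + 0.2125·50 + 0.5150·290) / 0.360125 = 170.70 / 0.360125 ≈ 474.00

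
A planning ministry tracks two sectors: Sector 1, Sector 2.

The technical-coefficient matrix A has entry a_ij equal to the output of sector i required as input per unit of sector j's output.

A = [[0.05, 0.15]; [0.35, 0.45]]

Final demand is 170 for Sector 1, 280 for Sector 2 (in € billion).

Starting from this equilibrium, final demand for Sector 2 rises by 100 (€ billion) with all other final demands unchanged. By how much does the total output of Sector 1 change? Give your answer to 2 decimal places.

Δx_1 = 31.91

I − A =
  [   0.95    -0.15]
  [  -0.35     0.55]
det(I−A) = (0.95)(0.55) − (-0.15)(-0.35) = 0.4700
adj(I−A) = [[0.55, 0.15], [0.35, 0.95]]
(I − A)⁻¹ = adj(I−A) / det(I−A) ≈
  [   1.1702     0.3191]
  [   0.7447     2.0213]
Δx = (I − A)⁻¹ Δd with Δd having +100 in the Sector 2 component and 0 elsewhere.
So Δx_1 = L_12 · (+100), where L_12 = adj(I−A)_12 / det(I−A) = 0.15 / 0.4700.
Δx_1 = 0.15 × (+100) / 0.4700 = 15.00 / 0.4700 ≈ 31.91.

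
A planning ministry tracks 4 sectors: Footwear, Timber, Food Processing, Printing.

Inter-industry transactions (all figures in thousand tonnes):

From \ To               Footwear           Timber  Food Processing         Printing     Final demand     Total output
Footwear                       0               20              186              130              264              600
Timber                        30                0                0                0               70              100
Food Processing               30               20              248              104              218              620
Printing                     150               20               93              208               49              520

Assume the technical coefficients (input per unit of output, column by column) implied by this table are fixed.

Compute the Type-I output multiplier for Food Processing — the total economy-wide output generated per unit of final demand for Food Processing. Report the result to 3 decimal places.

m_3 = 3.798

Technical coefficients a_ij = z_ij / X_j:
  a_11 = 0/600 = 0.00, a_21 = 30/600 = 0.05, a_31 = 30/600 = 0.05, a_41 = 150/600 = 0.25
  a_12 = 20/100 = 0.20, a_22 = 0/100 = 0.00, a_32 = 20/100 = 0.20, a_42 = 20/100 = 0.20
  a_13 = 186/620 = 0.30, a_23 = 0/620 = 0.00, a_33 = 248/620 = 0.40, a_43 = 93/620 = 0.15
  a_14 = 130/520 = 0.25, a_24 = 0/520 = 0.00, a_34 = 104/520 = 0.20, a_44 = 208/520 = 0.40
I − A =
  [   1.00    -0.20    -0.30    -0.25]
  [  -0.05     1.00     0.00     0.00]
  [  -0.05    -0.20     0.60    -0.20]
  [  -0.25    -0.20    -0.15     0.60]
Compute the cofactors C_ij = (−1)^(i+j)·(3×3 minor ij) of I−A; the adjugate is their transpose:
adj(I−A) = Cᵀ =
  [ 0.330000   0.151500   0.217500   0.210000]
  [ 0.016500   0.266625   0.010875   0.010500]
  [ 0.088000   0.166000   0.529000   0.213000]
  [ 0.165000   0.193500   0.226500   0.576000]
det(I−A) = Σ_j (I−A)_1j·C_1j = (1.00)(0.330000) + (-0.20)(0.016500) + (-0.30)(0.088000) + (-0.25)(0.165000) = 0.25905
(I − A)⁻¹ = adj(I−A) / det(I−A) ≈
  [   1.2739     0.5848     0.8396     0.8107]
  [   0.0637     1.0292     0.0420     0.0405]
  [   0.3397     0.6408     2.0421     0.8222]
  [   0.6369     0.7470     0.8743     2.2235]
The output multiplier for sector j is the column-j sum of the Leontief inverse (I − A)⁻¹ = adj(I−A) / det(I−A).
Column 3 of adj(I−A): (0.217500, 0.010875, 0.529000, 0.226500); det(I−A) = 0.25905.
m_3 = (0.217500 + 0.010875 + 0.529000 + 0.226500) / 0.25905 = 0.983875 / 0.25905 ≈ 3.798.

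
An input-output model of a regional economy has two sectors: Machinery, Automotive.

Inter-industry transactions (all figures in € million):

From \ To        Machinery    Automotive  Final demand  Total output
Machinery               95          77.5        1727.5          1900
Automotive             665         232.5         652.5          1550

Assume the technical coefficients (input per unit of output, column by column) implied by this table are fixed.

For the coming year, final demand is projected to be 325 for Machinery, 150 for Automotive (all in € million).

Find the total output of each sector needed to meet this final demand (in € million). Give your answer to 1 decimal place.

x_1 = 359.2, x_2 = 324.4

Technical coefficients a_ij = z_ij / X_j:
  a_11 = 95/1900 = 0.05, a_21 = 665/1900 = 0.35
  a_12 = 77.5/1550 = 0.05, a_22 = 232.5/1550 = 0.15
I − A =
  [   0.95    -0.05]
  [  -0.35     0.85]
det(I−A) = (0.95)(0.85) − (-0.05)(-0.35) = 0.7900
adj(I−A) = [[0.85, 0.05], [0.35, 0.95]]
(I − A)⁻¹ = adj(I−A) / det(I−A) ≈
  [   1.0759     0.0633]
  [   0.4430     1.2025]
x = (I − A)⁻¹ d = adj(I−A)·d / det(I−A), with det(I−A) = 0.7900:
  x_1 = (0.85·325 + 0.05·150) / 0.7900 = 283.75 / 0.7900 ≈ 359.2
  x_2 = (0.35·325 + 0.95·150) / 0.7900 = 256.25 / 0.7900 ≈ 324.4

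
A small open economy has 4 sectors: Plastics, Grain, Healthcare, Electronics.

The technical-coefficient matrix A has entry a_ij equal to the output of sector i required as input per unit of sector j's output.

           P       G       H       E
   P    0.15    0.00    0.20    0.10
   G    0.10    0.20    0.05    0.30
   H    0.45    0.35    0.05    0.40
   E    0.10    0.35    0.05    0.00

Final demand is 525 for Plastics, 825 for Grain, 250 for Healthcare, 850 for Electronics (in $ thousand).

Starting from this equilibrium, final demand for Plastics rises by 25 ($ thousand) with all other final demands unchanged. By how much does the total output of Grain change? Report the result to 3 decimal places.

Δx_G = 8.923

I − A =
  [   0.85     0.00    -0.20    -0.10]
  [  -0.10     0.80    -0.05    -0.30]
  [  -0.45    -0.35     0.95    -0.40]
  [  -0.10    -0.35    -0.05     1.00]
Compute the cofactors C_ij = (−1)^(i+j)·(3×3 minor ij) of I−A; the adjugate is their transpose:
adj(I−A) = Cᵀ =
  [ 0.614500   0.133000   0.144750   0.159250]
  [ 0.152750   0.680750   0.081250   0.252000]
  [ 0.404250   0.428750   0.579250   0.400750]
  [ 0.135125   0.273000   0.071875   0.552125]
det(I−A) = Σ_j (I−A)_1j·C_1j = (0.85)(0.614500) + (0.00)(0.152750) + (-0.20)(0.404250) + (-0.10)(0.135125) = 0.4279625
(I − A)⁻¹ = adj(I−A) / det(I−A) ≈
  [   1.4359     0.3108     0.3382     0.3721]
  [   0.3569     1.5907     0.1899     0.5888]
  [   0.9446     1.0018     1.3535     0.9364]
  [   0.3157     0.6379     0.1679     1.2901]
Δx = (I − A)⁻¹ Δd with Δd having +25 in the Plastics component and 0 elsewhere.
So Δx_G = L_GP · (+25), where L_GP = adj(I−A)_GP / det(I−A) = 0.152750 / 0.4279625.
Δx_G = 0.152750 × (+25) / 0.4279625 = 3.81875 / 0.4279625 ≈ 8.923.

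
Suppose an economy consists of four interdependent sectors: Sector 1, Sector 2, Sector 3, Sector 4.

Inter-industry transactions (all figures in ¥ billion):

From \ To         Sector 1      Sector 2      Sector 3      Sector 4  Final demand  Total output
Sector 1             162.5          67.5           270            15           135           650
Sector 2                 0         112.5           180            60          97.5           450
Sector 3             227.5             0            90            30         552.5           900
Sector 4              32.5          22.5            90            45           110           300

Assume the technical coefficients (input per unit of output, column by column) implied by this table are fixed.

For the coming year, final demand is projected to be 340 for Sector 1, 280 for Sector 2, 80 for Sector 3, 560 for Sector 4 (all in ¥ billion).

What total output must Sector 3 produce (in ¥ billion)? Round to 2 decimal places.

Technical coefficients a_ij = z_ij / X_j:
  a_11 = 162.5/650 = 0.25, a_21 = 0/650 = 0.00, a_31 = 227.5/650 = 0.35, a_41 = 32.5/650 = 0.05
  a_12 = 67.5/450 = 0.15, a_22 = 112.5/450 = 0.25, a_32 = 0/450 = 0.00, a_42 = 22.5/450 = 0.05
  a_13 = 270/900 = 0.30, a_23 = 180/900 = 0.20, a_33 = 90/900 = 0.10, a_43 = 90/900 = 0.10
  a_14 = 15/300 = 0.05, a_24 = 60/300 = 0.20, a_34 = 30/300 = 0.10, a_44 = 45/300 = 0.15
I − A =
  [   0.75    -0.15    -0.30    -0.05]
  [   0.00     0.75    -0.20    -0.20]
  [  -0.35     0.00     0.90    -0.10]
  [  -0.05    -0.05    -0.10     0.85]
Compute the cofactors C_ij = (−1)^(i+j)·(3×3 minor ij) of I−A; the adjugate is their transpose:
adj(I−A) = Cᵀ =
  [ 0.556250   0.117000   0.221000   0.086250]
  [ 0.076500   0.471500   0.145000   0.132500]
  [ 0.223375   0.050000   0.467250   0.079875]
  [ 0.063500   0.040500   0.076500   0.417000]
det(I−A) = Σ_j (I−A)_1j·C_1j = (0.75)(0.556250) + (-0.15)(0.076500) + (-0.30)(0.223375) + (-0.05)(0.063500) = 0.335525
(I − A)⁻¹ = adj(I−A) / det(I−A) ≈
  [   1.6578     0.3487     0.6587     0.2571]
  [   0.2280     1.4053     0.4322     0.3949]
  [   0.6657     0.1490     1.3926     0.2381]
  [   0.1893     0.1207     0.2280     1.2428]
x = (I − A)⁻¹ d = adj(I−A)·d / det(I−A), with det(I−A) = 0.335525:
  x_1 = (0.556250·340 + 0.117000·280 + 0.221000·80 + 0.086250·560) / 0.335525 = 287.865 / 0.335525 ≈ 857.95
  x_2 = (0.076500·340 + 0.471500·280 + 0.145000·80 + 0.132500·560) / 0.335525 = 243.83 / 0.335525 ≈ 726.71
  x_3 = (0.223375·340 + 0.050000·280 + 0.467250·80 + 0.079875·560) / 0.335525 = 172.0575 / 0.335525 ≈ 512.80
  x_4 = (0.063500·340 + 0.040500·280 + 0.076500·80 + 0.417000·560) / 0.335525 = 272.57 / 0.335525 ≈ 812.37

x_3 = 512.80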